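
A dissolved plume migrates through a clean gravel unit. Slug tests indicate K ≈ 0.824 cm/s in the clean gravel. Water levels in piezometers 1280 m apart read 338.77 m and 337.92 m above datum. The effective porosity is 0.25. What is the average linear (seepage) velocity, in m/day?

1.89

Convert K: 0.824 cm/s × 864 = 711.9 m/day.
Hydraulic gradient i = (338.77 − 337.92) / 1280 = 0.85 / 1280 = 0.0006641.
Darcy flux q = K · i = 711.9 × 0.0006641 = 0.4728 m/day.
Seepage velocity v = q / n_e = 0.4728 / 0.25 = 1.891 m/day.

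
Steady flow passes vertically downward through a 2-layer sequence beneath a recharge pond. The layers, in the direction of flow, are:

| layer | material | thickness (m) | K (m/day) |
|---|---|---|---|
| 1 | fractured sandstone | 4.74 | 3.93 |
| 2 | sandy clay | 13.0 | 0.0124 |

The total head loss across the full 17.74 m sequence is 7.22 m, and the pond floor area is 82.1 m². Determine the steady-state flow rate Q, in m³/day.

0.565

Flow is perpendicular to layering, so the layers act in series and the equivalent K is the thickness-weighted harmonic mean.
Total thickness L = 4.74 + 13.0 = 17.74 m.
Σ(b_i/K_i) = 4.74/3.93 + 13.0/0.0124 = 1050 d.
K_eq = L / Σ(b_i/K_i) = 17.74 / 1050 = 0.01690 m/day.
Q = K_eq · A · (Δh/L) = 0.01690 × 82.1 × (7.22/17.74) = 0.5648 m³/day.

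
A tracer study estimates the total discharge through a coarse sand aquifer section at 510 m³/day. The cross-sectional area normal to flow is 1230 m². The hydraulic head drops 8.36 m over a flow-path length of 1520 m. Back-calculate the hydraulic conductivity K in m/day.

75.4

Hydraulic gradient i = Δh / L = 8.36 / 1520 = 0.005500.
From Q = K·A·i, K = Q / (A·i) = 510 / (1230 × 0.005500) = 75.39 m/day.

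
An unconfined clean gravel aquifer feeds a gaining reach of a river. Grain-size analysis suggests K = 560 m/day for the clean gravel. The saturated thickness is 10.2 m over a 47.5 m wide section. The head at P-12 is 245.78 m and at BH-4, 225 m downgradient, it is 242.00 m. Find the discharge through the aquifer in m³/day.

4560

Cross-sectional area A = 47.5 × 10.2 = 484.5 m².
Hydraulic gradient i = (245.78 − 242.00) / 225 = 3.78 / 225 = 0.01680.
Darcy's law: Q = K · A · i = 560.0 × 484.5 × 0.01680 = 4558 m³/day.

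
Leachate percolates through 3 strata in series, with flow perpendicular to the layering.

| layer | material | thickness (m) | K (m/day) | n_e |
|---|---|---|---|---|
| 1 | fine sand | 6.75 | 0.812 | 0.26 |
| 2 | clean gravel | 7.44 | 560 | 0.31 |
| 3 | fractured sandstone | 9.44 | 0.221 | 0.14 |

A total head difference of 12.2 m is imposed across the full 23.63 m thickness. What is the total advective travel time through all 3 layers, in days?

With flow normal to the layers, continuity requires the same specific discharge q through every layer.
Σ(b_i/K_i) = 6.75/0.812 + 7.44/560 + 9.44/0.221 = 51.04 d.
q = Δh / Σ(b_i/K_i) = 12.2 / 51.04 = 0.2390 m/day.
In each layer the seepage velocity is v_i = q/n_i, so the layer transit time is t_i = b_i·n_i / q:
  layer 1 (fine sand): t_1 = 6.75 × 0.26 / 0.2390 = 7.342 d
  layer 2 (clean gravel): t_2 = 7.44 × 0.31 / 0.2390 = 9.649 d
  layer 3 (fractured sandstone): t_3 = 9.44 × 0.14 / 0.2390 = 5.529 d
Total t = Σ t_i = 22.52 days.

22.5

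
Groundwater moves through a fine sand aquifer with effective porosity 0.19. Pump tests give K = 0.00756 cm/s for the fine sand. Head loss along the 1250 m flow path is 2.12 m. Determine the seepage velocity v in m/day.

0.0583

Convert K: 0.00756 cm/s × 864 = 6.532 m/day.
Hydraulic gradient i = Δh / L = 2.12 / 1250 = 0.001696.
Darcy flux q = K · i = 6.532 × 0.001696 = 0.01108 m/day.
Seepage velocity v = q / n_e = 0.01108 / 0.19 = 0.05831 m/day.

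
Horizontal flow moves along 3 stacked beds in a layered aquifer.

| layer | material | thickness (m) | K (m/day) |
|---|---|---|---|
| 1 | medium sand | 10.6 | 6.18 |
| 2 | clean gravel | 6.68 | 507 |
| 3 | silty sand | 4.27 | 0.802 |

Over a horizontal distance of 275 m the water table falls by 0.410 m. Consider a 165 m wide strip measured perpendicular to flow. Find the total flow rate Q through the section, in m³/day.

Flow is parallel to layering, so each bed carries its own Darcy discharge and the transmissivities add.
Σ(K_i·b_i) = 6.18×10.6 + 507×6.68 + 0.802×4.27 = 3456 m²/day.
Hydraulic gradient i = Δh / L = 0.410 / 275 = 0.001491.
Q = Σ(K_i·b_i) · W · i = 3456 × 165 × 0.001491 = 850.1 m³/day.

850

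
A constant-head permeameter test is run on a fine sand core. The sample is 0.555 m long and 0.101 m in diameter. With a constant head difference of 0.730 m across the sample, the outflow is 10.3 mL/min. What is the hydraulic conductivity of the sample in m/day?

1.41

Cross-sectional area A = π·(d/2)² = π × (0.101/2)² = 0.008012 m².
Convert discharge: 10.3 mL/min = 1.717e-07 m³/s.
Darcy's law rearranged: K = Q·L / (A·Δh) = 1.717e-07 × 0.555 / (0.008012 × 0.730) = 1.629e-05 m/s = 1.407 m/day.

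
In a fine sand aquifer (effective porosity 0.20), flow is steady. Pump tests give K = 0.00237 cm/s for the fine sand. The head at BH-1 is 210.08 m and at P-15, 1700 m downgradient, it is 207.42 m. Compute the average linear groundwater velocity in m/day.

Convert K: 0.00237 cm/s × 864 = 2.048 m/day.
Hydraulic gradient i = (210.08 − 207.42) / 1700 = 2.66 / 1700 = 0.001565.
Darcy flux q = K · i = 2.048 × 0.001565 = 0.003204 m/day.
Seepage velocity v = q / n_e = 0.003204 / 0.20 = 0.01602 m/day.

0.0160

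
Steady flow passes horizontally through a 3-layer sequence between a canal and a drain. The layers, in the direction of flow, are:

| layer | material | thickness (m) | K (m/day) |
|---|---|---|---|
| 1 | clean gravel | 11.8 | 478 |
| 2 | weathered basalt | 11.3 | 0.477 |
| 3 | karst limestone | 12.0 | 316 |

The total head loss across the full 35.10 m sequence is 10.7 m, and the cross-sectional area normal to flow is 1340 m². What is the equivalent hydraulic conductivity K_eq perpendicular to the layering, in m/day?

1.48

Flow is perpendicular to layering, so the layers act in series and the equivalent K is the thickness-weighted harmonic mean.
Total thickness L = 11.8 + 11.3 + 12.0 = 35.10 m.
Σ(b_i/K_i) = 11.8/478 + 11.3/0.477 + 12.0/316 = 23.75 d.
K_eq = L / Σ(b_i/K_i) = 35.10 / 23.75 = 1.478 m/day.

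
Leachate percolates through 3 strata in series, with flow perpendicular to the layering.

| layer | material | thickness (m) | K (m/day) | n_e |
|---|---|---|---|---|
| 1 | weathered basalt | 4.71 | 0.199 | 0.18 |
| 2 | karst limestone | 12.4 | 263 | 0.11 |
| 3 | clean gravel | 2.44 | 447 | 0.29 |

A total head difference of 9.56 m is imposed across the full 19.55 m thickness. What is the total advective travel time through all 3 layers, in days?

7.24

With flow normal to the layers, continuity requires the same specific discharge q through every layer.
Σ(b_i/K_i) = 4.71/0.199 + 12.4/263 + 2.44/447 = 23.72 d.
q = Δh / Σ(b_i/K_i) = 9.56 / 23.72 = 0.4030 m/day.
In each layer the seepage velocity is v_i = q/n_i, so the layer transit time is t_i = b_i·n_i / q:
  layer 1 (weathered basalt): t_1 = 4.71 × 0.18 / 0.4030 = 2.104 d
  layer 2 (karst limestone): t_2 = 12.4 × 0.11 / 0.4030 = 3.384 d
  layer 3 (clean gravel): t_3 = 2.44 × 0.29 / 0.4030 = 1.756 d
Total t = Σ t_i = 7.244 days.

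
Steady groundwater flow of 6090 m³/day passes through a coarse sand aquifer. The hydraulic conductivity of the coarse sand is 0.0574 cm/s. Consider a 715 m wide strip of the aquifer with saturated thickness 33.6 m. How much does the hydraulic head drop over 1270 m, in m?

Convert K: 0.0574 cm/s × 864 = 49.59 m/day.
Cross-sectional area A = 715 × 33.6 = 24024 m².
From Q = K·A·i, i = Q / (K·A) = 6090 / (49.59 × 24024) = 0.005111.
Head loss Δh = i · L = 0.005111 × 1270 = 6.492 m.

6.49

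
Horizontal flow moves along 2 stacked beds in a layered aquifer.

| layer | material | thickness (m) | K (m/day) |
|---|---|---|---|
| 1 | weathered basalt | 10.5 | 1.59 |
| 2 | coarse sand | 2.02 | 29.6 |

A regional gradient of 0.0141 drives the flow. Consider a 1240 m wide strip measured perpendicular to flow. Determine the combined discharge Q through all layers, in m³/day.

Flow is parallel to layering, so each bed carries its own Darcy discharge and the transmissivities add.
Σ(K_i·b_i) = 1.59×10.5 + 29.6×2.02 = 76.49 m²/day.
Hydraulic gradient i = 0.0141.
Q = Σ(K_i·b_i) · W · i = 76.49 × 1240 × 0.01410 = 1337 m³/day.

1340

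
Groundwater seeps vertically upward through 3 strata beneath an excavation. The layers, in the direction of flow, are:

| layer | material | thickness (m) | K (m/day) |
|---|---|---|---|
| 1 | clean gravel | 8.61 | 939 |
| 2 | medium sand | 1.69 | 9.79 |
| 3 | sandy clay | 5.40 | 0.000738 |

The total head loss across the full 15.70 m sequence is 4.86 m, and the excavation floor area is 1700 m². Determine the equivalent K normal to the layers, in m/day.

0.00215

Flow is perpendicular to layering, so the layers act in series and the equivalent K is the thickness-weighted harmonic mean.
Total thickness L = 8.61 + 1.69 + 5.40 = 15.70 m.
Σ(b_i/K_i) = 8.61/939 + 1.69/9.79 + 5.40/0.000738 = 7317 d.
K_eq = L / Σ(b_i/K_i) = 15.70 / 7317 = 0.002146 m/day.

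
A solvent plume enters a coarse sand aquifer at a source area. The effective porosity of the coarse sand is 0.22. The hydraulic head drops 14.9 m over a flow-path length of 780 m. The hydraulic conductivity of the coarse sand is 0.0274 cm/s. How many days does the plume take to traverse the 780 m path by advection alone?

379

Convert K: 0.0274 cm/s × 864 = 23.67 m/day.
Hydraulic gradient i = Δh / L = 14.9 / 780 = 0.01910.
Darcy flux q = K · i = 23.67 × 0.01910 = 0.4522 m/day.
Seepage velocity v = q / n_e = 0.4522 / 0.22 = 2.056 m/day.
Travel time t = L / v = 780 / 2.056 = 379.5 days.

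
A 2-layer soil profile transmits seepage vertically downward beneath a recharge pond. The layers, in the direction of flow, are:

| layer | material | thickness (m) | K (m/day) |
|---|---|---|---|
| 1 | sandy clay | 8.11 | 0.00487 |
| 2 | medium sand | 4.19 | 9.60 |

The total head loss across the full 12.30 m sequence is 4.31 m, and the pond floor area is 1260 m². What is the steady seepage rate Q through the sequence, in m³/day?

3.26

Flow is perpendicular to layering, so the layers act in series and the equivalent K is the thickness-weighted harmonic mean.
Total thickness L = 8.11 + 4.19 = 12.30 m.
Σ(b_i/K_i) = 8.11/0.00487 + 4.19/9.60 = 1666 d.
K_eq = L / Σ(b_i/K_i) = 12.30 / 1666 = 0.007384 m/day.
Q = K_eq · A · (Δh/L) = 0.007384 × 1260 × (4.31/12.30) = 3.260 m³/day.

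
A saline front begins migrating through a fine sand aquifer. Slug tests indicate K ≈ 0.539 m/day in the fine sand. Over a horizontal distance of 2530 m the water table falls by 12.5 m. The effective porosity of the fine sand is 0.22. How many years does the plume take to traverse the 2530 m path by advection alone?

572

Hydraulic gradient i = Δh / L = 12.5 / 2530 = 0.004941.
Darcy flux q = K · i = 0.5390 × 0.004941 = 0.002663 m/day.
Seepage velocity v = q / n_e = 0.002663 / 0.22 = 0.01210 m/day.
Travel time t = L / v = 2530 / 0.01210 = 2.090e+05 days = 572.2 years.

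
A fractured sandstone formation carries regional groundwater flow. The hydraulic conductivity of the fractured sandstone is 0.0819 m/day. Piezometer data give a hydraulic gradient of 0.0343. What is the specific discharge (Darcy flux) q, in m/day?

0.00281

Hydraulic gradient i = 0.0343.
Specific discharge q = K · i = 0.08190 × 0.03430 = 0.002809 m/day.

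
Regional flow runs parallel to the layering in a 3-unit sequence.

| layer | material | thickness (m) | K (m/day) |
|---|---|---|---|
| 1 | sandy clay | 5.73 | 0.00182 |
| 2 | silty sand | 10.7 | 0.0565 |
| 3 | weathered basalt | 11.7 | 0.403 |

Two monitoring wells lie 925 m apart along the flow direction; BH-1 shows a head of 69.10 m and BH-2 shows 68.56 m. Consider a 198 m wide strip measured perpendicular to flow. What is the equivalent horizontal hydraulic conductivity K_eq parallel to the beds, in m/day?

0.189

Flow is parallel to layering, so each bed carries its own Darcy discharge and the transmissivities add.
Σ(K_i·b_i) = 0.00182×5.73 + 0.0565×10.7 + 0.403×11.7 = 5.330 m²/day.
Total thickness b = 28.13 m, so K_eq = Σ(K_i·b_i)/b = 0.1895 m/day.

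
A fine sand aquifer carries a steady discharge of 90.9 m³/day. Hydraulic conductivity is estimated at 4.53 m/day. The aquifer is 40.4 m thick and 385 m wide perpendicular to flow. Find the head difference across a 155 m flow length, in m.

Cross-sectional area A = 385 × 40.4 = 15554 m².
From Q = K·A·i, i = Q / (K·A) = 90.9 / (4.530 × 15554) = 0.001290.
Head loss Δh = i · L = 0.001290 × 155 = 0.2000 m.

0.200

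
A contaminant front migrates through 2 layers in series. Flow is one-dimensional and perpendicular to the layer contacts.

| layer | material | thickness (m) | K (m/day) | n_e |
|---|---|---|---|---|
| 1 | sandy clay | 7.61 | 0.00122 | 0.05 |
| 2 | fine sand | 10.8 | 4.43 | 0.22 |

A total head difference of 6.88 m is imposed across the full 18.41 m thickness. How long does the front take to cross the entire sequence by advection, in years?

With flow normal to the layers, continuity requires the same specific discharge q through every layer.
Σ(b_i/K_i) = 7.61/0.00122 + 10.8/4.43 = 6240 d.
q = Δh / Σ(b_i/K_i) = 6.88 / 6240 = 0.001103 m/day.
In each layer the seepage velocity is v_i = q/n_i, so the layer transit time is t_i = b_i·n_i / q:
  layer 1 (sandy clay): t_1 = 7.61 × 0.05 / 0.001103 = 345.1 d
  layer 2 (fine sand): t_2 = 10.8 × 0.22 / 0.001103 = 2155 d
Total t = Σ t_i = 2500 days = 6.845 years.

6.85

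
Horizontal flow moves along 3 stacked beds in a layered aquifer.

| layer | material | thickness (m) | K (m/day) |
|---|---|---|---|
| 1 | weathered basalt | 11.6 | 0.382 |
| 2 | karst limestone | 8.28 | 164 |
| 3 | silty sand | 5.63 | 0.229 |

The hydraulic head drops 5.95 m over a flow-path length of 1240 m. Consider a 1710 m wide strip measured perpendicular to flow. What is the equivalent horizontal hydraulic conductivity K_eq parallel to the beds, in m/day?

53.5

Flow is parallel to layering, so each bed carries its own Darcy discharge and the transmissivities add.
Σ(K_i·b_i) = 0.382×11.6 + 164×8.28 + 0.229×5.63 = 1364 m²/day.
Total thickness b = 25.51 m, so K_eq = Σ(K_i·b_i)/b = 53.46 m/day.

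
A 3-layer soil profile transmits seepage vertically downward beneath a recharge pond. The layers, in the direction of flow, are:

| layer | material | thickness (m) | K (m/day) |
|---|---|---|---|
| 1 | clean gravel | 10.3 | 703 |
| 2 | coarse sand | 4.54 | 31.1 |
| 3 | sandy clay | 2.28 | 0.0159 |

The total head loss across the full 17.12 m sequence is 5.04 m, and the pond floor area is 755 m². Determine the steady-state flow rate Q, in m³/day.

Flow is perpendicular to layering, so the layers act in series and the equivalent K is the thickness-weighted harmonic mean.
Total thickness L = 10.3 + 4.54 + 2.28 = 17.12 m.
Σ(b_i/K_i) = 10.3/703 + 4.54/31.1 + 2.28/0.0159 = 143.6 d.
K_eq = L / Σ(b_i/K_i) = 17.12 / 143.6 = 0.1193 m/day.
Q = K_eq · A · (Δh/L) = 0.1193 × 755 × (5.04/17.12) = 26.51 m³/day.

26.5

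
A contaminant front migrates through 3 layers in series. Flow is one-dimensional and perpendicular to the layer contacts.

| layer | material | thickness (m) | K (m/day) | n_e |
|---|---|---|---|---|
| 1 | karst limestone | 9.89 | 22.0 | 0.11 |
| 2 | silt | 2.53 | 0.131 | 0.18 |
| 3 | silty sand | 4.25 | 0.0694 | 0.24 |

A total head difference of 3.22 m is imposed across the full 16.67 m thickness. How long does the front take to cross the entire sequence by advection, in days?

With flow normal to the layers, continuity requires the same specific discharge q through every layer.
Σ(b_i/K_i) = 9.89/22.0 + 2.53/0.131 + 4.25/0.0694 = 81.00 d.
q = Δh / Σ(b_i/K_i) = 3.22 / 81.00 = 0.03975 m/day.
In each layer the seepage velocity is v_i = q/n_i, so the layer transit time is t_i = b_i·n_i / q:
  layer 1 (karst limestone): t_1 = 9.89 × 0.11 / 0.03975 = 27.37 d
  layer 2 (silt): t_2 = 2.53 × 0.18 / 0.03975 = 11.46 d
  layer 3 (silty sand): t_3 = 4.25 × 0.24 / 0.03975 = 25.66 d
Total t = Σ t_i = 64.48 days.

64.5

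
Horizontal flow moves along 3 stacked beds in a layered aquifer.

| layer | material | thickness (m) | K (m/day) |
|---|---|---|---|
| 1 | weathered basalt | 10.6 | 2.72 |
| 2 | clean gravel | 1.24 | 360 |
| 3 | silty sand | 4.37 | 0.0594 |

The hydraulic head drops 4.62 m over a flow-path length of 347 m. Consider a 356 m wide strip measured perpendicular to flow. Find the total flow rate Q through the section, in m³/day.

Flow is parallel to layering, so each bed carries its own Darcy discharge and the transmissivities add.
Σ(K_i·b_i) = 2.72×10.6 + 360×1.24 + 0.0594×4.37 = 475.5 m²/day.
Hydraulic gradient i = Δh / L = 4.62 / 347 = 0.01331.
Q = Σ(K_i·b_i) · W · i = 475.5 × 356 × 0.01331 = 2254 m³/day.

2250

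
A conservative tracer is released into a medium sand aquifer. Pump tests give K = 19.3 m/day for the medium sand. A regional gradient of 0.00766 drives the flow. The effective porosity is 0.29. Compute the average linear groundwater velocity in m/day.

0.510

Hydraulic gradient i = 0.00766.
Darcy flux q = K · i = 19.30 × 0.007660 = 0.1478 m/day.
Seepage velocity v = q / n_e = 0.1478 / 0.29 = 0.5098 m/day.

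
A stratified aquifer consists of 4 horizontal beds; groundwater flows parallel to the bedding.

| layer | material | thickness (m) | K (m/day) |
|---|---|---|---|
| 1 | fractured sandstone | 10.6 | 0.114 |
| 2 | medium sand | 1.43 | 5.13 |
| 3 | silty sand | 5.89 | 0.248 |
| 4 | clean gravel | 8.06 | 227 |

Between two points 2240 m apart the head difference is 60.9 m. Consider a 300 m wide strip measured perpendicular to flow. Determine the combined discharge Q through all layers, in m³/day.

Flow is parallel to layering, so each bed carries its own Darcy discharge and the transmissivities add.
Σ(K_i·b_i) = 0.114×10.6 + 5.13×1.43 + 0.248×5.89 + 227×8.06 = 1840 m²/day.
Hydraulic gradient i = Δh / L = 60.9 / 2240 = 0.02719.
Q = Σ(K_i·b_i) · W · i = 1840 × 300 × 0.02719 = 15004 m³/day.

15000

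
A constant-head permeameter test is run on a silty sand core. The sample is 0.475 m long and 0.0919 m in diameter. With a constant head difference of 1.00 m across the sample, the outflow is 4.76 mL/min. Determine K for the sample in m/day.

0.491

Cross-sectional area A = π·(d/2)² = π × (0.0919/2)² = 0.006633 m².
Convert discharge: 4.76 mL/min = 7.933e-08 m³/s.
Darcy's law rearranged: K = Q·L / (A·Δh) = 7.933e-08 × 0.475 / (0.006633 × 1.00) = 5.681e-06 m/s = 0.4908 m/day.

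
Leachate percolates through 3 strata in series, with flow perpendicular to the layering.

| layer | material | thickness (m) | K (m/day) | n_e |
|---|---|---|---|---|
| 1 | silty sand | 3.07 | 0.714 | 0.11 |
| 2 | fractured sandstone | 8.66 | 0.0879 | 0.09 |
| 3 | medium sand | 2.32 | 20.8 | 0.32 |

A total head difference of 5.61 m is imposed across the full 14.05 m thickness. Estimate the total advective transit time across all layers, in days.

34.1

With flow normal to the layers, continuity requires the same specific discharge q through every layer.
Σ(b_i/K_i) = 3.07/0.714 + 8.66/0.0879 + 2.32/20.8 = 102.9 d.
q = Δh / Σ(b_i/K_i) = 5.61 / 102.9 = 0.05450 m/day.
In each layer the seepage velocity is v_i = q/n_i, so the layer transit time is t_i = b_i·n_i / q:
  layer 1 (silty sand): t_1 = 3.07 × 0.11 / 0.05450 = 6.196 d
  layer 2 (fractured sandstone): t_2 = 8.66 × 0.09 / 0.05450 = 14.30 d
  layer 3 (medium sand): t_3 = 2.32 × 0.32 / 0.05450 = 13.62 d
Total t = Σ t_i = 34.12 days.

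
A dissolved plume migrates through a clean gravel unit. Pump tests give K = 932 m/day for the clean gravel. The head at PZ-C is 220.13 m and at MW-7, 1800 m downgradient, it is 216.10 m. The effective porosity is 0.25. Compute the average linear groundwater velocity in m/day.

Hydraulic gradient i = (220.13 − 216.10) / 1800 = 4.03 / 1800 = 0.002239.
Darcy flux q = K · i = 932.0 × 0.002239 = 2.087 m/day.
Seepage velocity v = q / n_e = 2.087 / 0.25 = 8.347 m/day.

8.35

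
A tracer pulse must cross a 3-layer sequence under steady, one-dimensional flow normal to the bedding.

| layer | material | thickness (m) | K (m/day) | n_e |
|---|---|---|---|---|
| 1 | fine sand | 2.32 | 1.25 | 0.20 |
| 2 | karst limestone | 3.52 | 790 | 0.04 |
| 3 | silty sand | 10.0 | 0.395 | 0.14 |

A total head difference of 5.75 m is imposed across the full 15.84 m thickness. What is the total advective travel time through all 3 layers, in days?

9.48

With flow normal to the layers, continuity requires the same specific discharge q through every layer.
Σ(b_i/K_i) = 2.32/1.25 + 3.52/790 + 10.0/0.395 = 27.18 d.
q = Δh / Σ(b_i/K_i) = 5.75 / 27.18 = 0.2116 m/day.
In each layer the seepage velocity is v_i = q/n_i, so the layer transit time is t_i = b_i·n_i / q:
  layer 1 (fine sand): t_1 = 2.32 × 0.20 / 0.2116 = 2.193 d
  layer 2 (karst limestone): t_2 = 3.52 × 0.04 / 0.2116 = 0.6655 d
  layer 3 (silty sand): t_3 = 10.0 × 0.14 / 0.2116 = 6.617 d
Total t = Σ t_i = 9.476 days.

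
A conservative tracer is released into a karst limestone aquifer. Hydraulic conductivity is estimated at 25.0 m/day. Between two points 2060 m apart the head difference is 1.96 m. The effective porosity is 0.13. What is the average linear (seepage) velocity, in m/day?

Hydraulic gradient i = Δh / L = 1.96 / 2060 = 0.0009515.
Darcy flux q = K · i = 25.00 × 0.0009515 = 0.02379 m/day.
Seepage velocity v = q / n_e = 0.02379 / 0.13 = 0.1830 m/day.

0.183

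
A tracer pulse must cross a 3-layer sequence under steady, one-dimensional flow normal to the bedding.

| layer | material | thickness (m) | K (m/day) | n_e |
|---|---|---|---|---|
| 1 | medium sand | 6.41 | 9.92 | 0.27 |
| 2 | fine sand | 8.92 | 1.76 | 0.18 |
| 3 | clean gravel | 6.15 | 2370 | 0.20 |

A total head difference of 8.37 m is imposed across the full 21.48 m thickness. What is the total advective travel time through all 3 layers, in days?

3.12

With flow normal to the layers, continuity requires the same specific discharge q through every layer.
Σ(b_i/K_i) = 6.41/9.92 + 8.92/1.76 + 6.15/2370 = 5.717 d.
q = Δh / Σ(b_i/K_i) = 8.37 / 5.717 = 1.464 m/day.
In each layer the seepage velocity is v_i = q/n_i, so the layer transit time is t_i = b_i·n_i / q:
  layer 1 (medium sand): t_1 = 6.41 × 0.27 / 1.464 = 1.182 d
  layer 2 (fine sand): t_2 = 8.92 × 0.18 / 1.464 = 1.097 d
  layer 3 (clean gravel): t_3 = 6.15 × 0.20 / 1.464 = 0.8401 d
Total t = Σ t_i = 3.119 days.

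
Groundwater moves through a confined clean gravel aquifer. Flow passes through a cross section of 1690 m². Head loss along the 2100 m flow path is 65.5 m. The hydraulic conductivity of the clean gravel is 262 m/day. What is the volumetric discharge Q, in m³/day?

13800

Hydraulic gradient i = Δh / L = 65.5 / 2100 = 0.03119.
Darcy's law: Q = K · A · i = 262.0 × 1690 × 0.03119 = 13811 m³/day.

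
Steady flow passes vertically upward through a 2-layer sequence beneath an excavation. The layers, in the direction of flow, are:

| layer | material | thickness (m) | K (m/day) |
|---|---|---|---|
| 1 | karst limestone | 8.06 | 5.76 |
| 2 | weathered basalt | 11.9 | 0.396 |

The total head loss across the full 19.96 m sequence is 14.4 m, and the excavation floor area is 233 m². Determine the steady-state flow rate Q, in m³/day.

107

Flow is perpendicular to layering, so the layers act in series and the equivalent K is the thickness-weighted harmonic mean.
Total thickness L = 8.06 + 11.9 = 19.96 m.
Σ(b_i/K_i) = 8.06/5.76 + 11.9/0.396 = 31.45 d.
K_eq = L / Σ(b_i/K_i) = 19.96 / 31.45 = 0.6347 m/day.
Q = K_eq · A · (Δh/L) = 0.6347 × 233 × (14.4/19.96) = 106.7 m³/day.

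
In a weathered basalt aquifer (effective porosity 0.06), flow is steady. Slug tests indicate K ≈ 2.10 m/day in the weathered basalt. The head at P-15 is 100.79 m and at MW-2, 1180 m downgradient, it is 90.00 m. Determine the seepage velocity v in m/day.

Hydraulic gradient i = (100.79 − 90.00) / 1180 = 10.79 / 1180 = 0.009144.
Darcy flux q = K · i = 2.100 × 0.009144 = 0.01920 m/day.
Seepage velocity v = q / n_e = 0.01920 / 0.06 = 0.3200 m/day.

0.320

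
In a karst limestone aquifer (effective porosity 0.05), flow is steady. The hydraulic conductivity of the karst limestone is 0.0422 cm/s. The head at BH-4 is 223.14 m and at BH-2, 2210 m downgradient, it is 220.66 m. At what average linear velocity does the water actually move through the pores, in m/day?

Convert K: 0.0422 cm/s × 864 = 36.46 m/day.
Hydraulic gradient i = (223.14 − 220.66) / 2210 = 2.48 / 2210 = 0.001122.
Darcy flux q = K · i = 36.46 × 0.001122 = 0.04092 m/day.
Seepage velocity v = q / n_e = 0.04092 / 0.05 = 0.8183 m/day.

0.818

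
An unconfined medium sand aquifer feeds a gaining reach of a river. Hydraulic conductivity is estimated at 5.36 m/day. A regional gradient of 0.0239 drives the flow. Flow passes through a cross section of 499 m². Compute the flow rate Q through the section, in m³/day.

Hydraulic gradient i = 0.0239.
Darcy's law: Q = K · A · i = 5.360 × 499.0 × 0.02390 = 63.92 m³/day.

63.9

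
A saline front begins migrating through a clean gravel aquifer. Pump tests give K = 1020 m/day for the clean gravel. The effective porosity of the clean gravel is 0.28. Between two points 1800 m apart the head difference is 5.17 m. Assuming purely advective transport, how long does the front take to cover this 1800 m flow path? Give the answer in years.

Hydraulic gradient i = Δh / L = 5.17 / 1800 = 0.002872.
Darcy flux q = K · i = 1020 × 0.002872 = 2.930 m/day.
Seepage velocity v = q / n_e = 2.930 / 0.28 = 10.46 m/day.
Travel time t = L / v = 1800 / 10.46 = 172.0 days = 0.4710 years.

0.471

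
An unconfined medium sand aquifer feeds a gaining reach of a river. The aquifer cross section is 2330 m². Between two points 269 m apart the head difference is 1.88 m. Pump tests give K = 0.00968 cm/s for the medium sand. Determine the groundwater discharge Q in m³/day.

Convert K: 0.00968 cm/s × 864 = 8.364 m/day.
Hydraulic gradient i = Δh / L = 1.88 / 269 = 0.006989.
Darcy's law: Q = K · A · i = 8.364 × 2330 × 0.006989 = 136.2 m³/day.

136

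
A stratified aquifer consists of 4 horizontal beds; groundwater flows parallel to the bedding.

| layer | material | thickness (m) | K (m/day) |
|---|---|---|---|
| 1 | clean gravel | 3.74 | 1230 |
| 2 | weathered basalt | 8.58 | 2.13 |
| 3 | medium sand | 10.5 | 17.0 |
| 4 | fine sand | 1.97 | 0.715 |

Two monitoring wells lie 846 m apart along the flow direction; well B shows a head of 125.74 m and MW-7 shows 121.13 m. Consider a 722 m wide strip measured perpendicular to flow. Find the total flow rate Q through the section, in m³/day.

Flow is parallel to layering, so each bed carries its own Darcy discharge and the transmissivities add.
Σ(K_i·b_i) = 1230×3.74 + 2.13×8.58 + 17.0×10.5 + 0.715×1.97 = 4798 m²/day.
Hydraulic gradient i = (125.74 − 121.13) / 846 = 4.61 / 846 = 0.005449.
Q = Σ(K_i·b_i) · W · i = 4798 × 722 × 0.005449 = 18878 m³/day.

18900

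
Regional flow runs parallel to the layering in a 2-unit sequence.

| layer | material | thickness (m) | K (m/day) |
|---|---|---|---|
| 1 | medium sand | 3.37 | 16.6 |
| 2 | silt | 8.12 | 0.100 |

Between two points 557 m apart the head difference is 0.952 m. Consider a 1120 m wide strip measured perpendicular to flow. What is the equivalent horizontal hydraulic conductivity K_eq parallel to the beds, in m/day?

4.94

Flow is parallel to layering, so each bed carries its own Darcy discharge and the transmissivities add.
Σ(K_i·b_i) = 16.6×3.37 + 0.100×8.12 = 56.75 m²/day.
Total thickness b = 11.49 m, so K_eq = Σ(K_i·b_i)/b = 4.939 m/day.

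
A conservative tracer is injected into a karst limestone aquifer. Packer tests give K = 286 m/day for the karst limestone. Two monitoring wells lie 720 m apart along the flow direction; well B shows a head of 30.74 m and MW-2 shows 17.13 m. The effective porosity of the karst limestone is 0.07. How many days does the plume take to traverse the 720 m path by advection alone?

9.32

Hydraulic gradient i = (30.74 − 17.13) / 720 = 13.61 / 720 = 0.01890.
Darcy flux q = K · i = 286.0 × 0.01890 = 5.406 m/day.
Seepage velocity v = q / n_e = 5.406 / 0.07 = 77.23 m/day.
Travel time t = L / v = 720 / 77.23 = 9.323 days.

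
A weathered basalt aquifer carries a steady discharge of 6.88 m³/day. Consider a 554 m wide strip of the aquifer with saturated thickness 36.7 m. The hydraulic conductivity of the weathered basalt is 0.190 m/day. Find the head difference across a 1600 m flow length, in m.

Cross-sectional area A = 554 × 36.7 = 20332 m².
From Q = K·A·i, i = Q / (K·A) = 6.88 / (0.1900 × 20332) = 0.001781.
Head loss Δh = i · L = 0.001781 × 1600 = 2.850 m.

2.85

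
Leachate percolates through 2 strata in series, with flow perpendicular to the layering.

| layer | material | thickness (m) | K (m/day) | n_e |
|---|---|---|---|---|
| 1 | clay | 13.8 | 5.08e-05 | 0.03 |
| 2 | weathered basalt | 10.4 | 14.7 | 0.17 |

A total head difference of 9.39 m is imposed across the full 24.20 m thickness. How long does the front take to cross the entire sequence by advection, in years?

173

With flow normal to the layers, continuity requires the same specific discharge q through every layer.
Σ(b_i/K_i) = 13.8/5.08e-05 + 10.4/14.7 = 2.717e+05 d.
q = Δh / Σ(b_i/K_i) = 9.39 / 2.717e+05 = 3.457e-05 m/day.
In each layer the seepage velocity is v_i = q/n_i, so the layer transit time is t_i = b_i·n_i / q:
  layer 1 (clay): t_1 = 13.8 × 0.03 / 3.457e-05 = 11977 d
  layer 2 (weathered basalt): t_2 = 10.4 × 0.17 / 3.457e-05 = 51149 d
Total t = Σ t_i = 63126 days = 172.8 years.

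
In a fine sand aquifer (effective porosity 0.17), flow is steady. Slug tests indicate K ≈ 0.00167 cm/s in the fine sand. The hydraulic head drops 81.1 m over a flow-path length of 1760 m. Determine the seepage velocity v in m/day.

Convert K: 0.00167 cm/s × 864 = 1.443 m/day.
Hydraulic gradient i = Δh / L = 81.1 / 1760 = 0.04608.
Darcy flux q = K · i = 1.443 × 0.04608 = 0.06649 m/day.
Seepage velocity v = q / n_e = 0.06649 / 0.17 = 0.3911 m/day.

0.391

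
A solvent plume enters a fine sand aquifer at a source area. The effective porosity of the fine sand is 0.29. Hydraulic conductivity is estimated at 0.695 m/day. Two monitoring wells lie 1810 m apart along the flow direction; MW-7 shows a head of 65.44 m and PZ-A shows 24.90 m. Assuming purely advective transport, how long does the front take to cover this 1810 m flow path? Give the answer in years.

Hydraulic gradient i = (65.44 − 24.90) / 1810 = 40.54 / 1810 = 0.02240.
Darcy flux q = K · i = 0.6950 × 0.02240 = 0.01557 m/day.
Seepage velocity v = q / n_e = 0.01557 / 0.29 = 0.05368 m/day.
Travel time t = L / v = 1810 / 0.05368 = 33720 days = 92.32 years.

92.3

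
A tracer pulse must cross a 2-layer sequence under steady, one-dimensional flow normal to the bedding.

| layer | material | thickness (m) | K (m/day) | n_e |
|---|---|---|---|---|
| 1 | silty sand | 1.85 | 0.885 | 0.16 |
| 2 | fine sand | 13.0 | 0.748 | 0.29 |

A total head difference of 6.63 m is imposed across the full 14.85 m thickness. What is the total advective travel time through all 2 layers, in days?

11.9

With flow normal to the layers, continuity requires the same specific discharge q through every layer.
Σ(b_i/K_i) = 1.85/0.885 + 13.0/0.748 = 19.47 d.
q = Δh / Σ(b_i/K_i) = 6.63 / 19.47 = 0.3405 m/day.
In each layer the seepage velocity is v_i = q/n_i, so the layer transit time is t_i = b_i·n_i / q:
  layer 1 (silty sand): t_1 = 1.85 × 0.16 / 0.3405 = 0.8693 d
  layer 2 (fine sand): t_2 = 13.0 × 0.29 / 0.3405 = 11.07 d
Total t = Σ t_i = 11.94 days.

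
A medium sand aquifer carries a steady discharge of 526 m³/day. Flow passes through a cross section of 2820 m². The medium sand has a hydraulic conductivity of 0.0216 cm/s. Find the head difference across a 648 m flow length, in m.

Convert K: 0.0216 cm/s × 864 = 18.66 m/day.
From Q = K·A·i, i = Q / (K·A) = 526 / (18.66 × 2820) = 0.009995.
Head loss Δh = i · L = 0.009995 × 648 = 6.477 m.

6.48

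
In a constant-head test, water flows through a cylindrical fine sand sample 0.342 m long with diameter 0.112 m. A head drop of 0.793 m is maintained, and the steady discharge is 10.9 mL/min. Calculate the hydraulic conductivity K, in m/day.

Cross-sectional area A = π·(d/2)² = π × (0.112/2)² = 0.009852 m².
Convert discharge: 10.9 mL/min = 1.817e-07 m³/s.
Darcy's law rearranged: K = Q·L / (A·Δh) = 1.817e-07 × 0.342 / (0.009852 × 0.793) = 7.952e-06 m/s = 0.6871 m/day.

0.687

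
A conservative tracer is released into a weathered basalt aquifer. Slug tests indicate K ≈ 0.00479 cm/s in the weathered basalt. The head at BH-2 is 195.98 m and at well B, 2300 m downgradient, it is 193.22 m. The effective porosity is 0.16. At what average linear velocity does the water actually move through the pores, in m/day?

0.0310

Convert K: 0.00479 cm/s × 864 = 4.139 m/day.
Hydraulic gradient i = (195.98 − 193.22) / 2300 = 2.76 / 2300 = 0.001200.
Darcy flux q = K · i = 4.139 × 0.001200 = 0.004966 m/day.
Seepage velocity v = q / n_e = 0.004966 / 0.16 = 0.03104 m/day.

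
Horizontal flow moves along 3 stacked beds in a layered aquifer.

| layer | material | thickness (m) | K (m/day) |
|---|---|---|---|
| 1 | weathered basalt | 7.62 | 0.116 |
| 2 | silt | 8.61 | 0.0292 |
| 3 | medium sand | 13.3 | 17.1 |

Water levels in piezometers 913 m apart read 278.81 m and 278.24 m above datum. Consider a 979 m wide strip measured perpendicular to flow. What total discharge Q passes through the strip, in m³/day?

Flow is parallel to layering, so each bed carries its own Darcy discharge and the transmissivities add.
Σ(K_i·b_i) = 0.116×7.62 + 0.0292×8.61 + 17.1×13.3 = 228.6 m²/day.
Hydraulic gradient i = (278.81 − 278.24) / 913 = 0.57 / 913 = 0.0006243.
Q = Σ(K_i·b_i) · W · i = 228.6 × 979 × 0.0006243 = 139.7 m³/day.

140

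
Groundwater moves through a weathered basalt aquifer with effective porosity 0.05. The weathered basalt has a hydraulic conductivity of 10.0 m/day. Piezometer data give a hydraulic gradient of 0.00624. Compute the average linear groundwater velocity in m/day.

Hydraulic gradient i = 0.00624.
Darcy flux q = K · i = 10.00 × 0.006240 = 0.06240 m/day.
Seepage velocity v = q / n_e = 0.06240 / 0.05 = 1.248 m/day.

1.25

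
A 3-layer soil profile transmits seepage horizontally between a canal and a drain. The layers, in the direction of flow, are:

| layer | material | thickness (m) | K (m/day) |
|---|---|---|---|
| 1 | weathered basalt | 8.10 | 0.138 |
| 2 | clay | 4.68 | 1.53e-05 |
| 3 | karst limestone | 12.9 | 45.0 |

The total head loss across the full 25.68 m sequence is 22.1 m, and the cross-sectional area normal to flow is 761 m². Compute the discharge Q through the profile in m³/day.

Flow is perpendicular to layering, so the layers act in series and the equivalent K is the thickness-weighted harmonic mean.
Total thickness L = 8.10 + 4.68 + 12.9 = 25.68 m.
Σ(b_i/K_i) = 8.10/0.138 + 4.68/1.53e-05 + 12.9/45.0 = 3.059e+05 d.
K_eq = L / Σ(b_i/K_i) = 25.68 / 3.059e+05 = 8.394e-05 m/day.
Q = K_eq · A · (Δh/L) = 8.394e-05 × 761 × (22.1/25.68) = 0.05497 m³/day.

0.0550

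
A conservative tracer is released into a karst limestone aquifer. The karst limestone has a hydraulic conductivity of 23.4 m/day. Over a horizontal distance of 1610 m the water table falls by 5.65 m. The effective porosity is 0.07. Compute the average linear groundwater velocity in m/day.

1.17

Hydraulic gradient i = Δh / L = 5.65 / 1610 = 0.003509.
Darcy flux q = K · i = 23.40 × 0.003509 = 0.08212 m/day.
Seepage velocity v = q / n_e = 0.08212 / 0.07 = 1.173 m/day.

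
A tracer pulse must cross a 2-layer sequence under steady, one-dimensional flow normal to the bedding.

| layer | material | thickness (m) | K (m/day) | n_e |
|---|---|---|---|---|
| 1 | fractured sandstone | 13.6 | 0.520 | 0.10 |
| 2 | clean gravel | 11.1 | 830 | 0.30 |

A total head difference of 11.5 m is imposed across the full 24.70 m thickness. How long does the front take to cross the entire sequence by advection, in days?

With flow normal to the layers, continuity requires the same specific discharge q through every layer.
Σ(b_i/K_i) = 13.6/0.520 + 11.1/830 = 26.17 d.
q = Δh / Σ(b_i/K_i) = 11.5 / 26.17 = 0.4395 m/day.
In each layer the seepage velocity is v_i = q/n_i, so the layer transit time is t_i = b_i·n_i / q:
  layer 1 (fractured sandstone): t_1 = 13.6 × 0.10 / 0.4395 = 3.095 d
  layer 2 (clean gravel): t_2 = 11.1 × 0.30 / 0.4395 = 7.577 d
Total t = Σ t_i = 10.67 days.

10.7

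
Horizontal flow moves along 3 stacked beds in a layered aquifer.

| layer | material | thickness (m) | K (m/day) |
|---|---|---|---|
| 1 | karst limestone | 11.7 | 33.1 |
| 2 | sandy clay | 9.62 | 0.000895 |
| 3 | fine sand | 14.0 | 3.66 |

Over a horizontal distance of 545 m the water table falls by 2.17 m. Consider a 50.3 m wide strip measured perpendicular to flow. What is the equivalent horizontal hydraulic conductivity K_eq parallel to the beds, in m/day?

Flow is parallel to layering, so each bed carries its own Darcy discharge and the transmissivities add.
Σ(K_i·b_i) = 33.1×11.7 + 0.000895×9.62 + 3.66×14.0 = 438.5 m²/day.
Total thickness b = 35.32 m, so K_eq = Σ(K_i·b_i)/b = 12.42 m/day.

12.4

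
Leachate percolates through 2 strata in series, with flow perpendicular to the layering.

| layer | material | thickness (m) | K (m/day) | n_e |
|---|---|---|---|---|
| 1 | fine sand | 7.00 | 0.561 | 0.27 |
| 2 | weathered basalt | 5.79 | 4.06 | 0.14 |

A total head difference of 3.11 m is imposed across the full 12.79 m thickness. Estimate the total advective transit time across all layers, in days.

With flow normal to the layers, continuity requires the same specific discharge q through every layer.
Σ(b_i/K_i) = 7.00/0.561 + 5.79/4.06 = 13.90 d.
q = Δh / Σ(b_i/K_i) = 3.11 / 13.90 = 0.2237 m/day.
In each layer the seepage velocity is v_i = q/n_i, so the layer transit time is t_i = b_i·n_i / q:
  layer 1 (fine sand): t_1 = 7.00 × 0.27 / 0.2237 = 8.450 d
  layer 2 (weathered basalt): t_2 = 5.79 × 0.14 / 0.2237 = 3.624 d
Total t = Σ t_i = 12.07 days.

12.1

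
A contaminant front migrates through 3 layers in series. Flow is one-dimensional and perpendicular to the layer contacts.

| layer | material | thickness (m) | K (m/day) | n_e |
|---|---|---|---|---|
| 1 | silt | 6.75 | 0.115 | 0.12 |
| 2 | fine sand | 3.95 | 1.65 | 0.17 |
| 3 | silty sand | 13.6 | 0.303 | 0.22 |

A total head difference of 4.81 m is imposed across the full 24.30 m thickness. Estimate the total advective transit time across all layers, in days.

With flow normal to the layers, continuity requires the same specific discharge q through every layer.
Σ(b_i/K_i) = 6.75/0.115 + 3.95/1.65 + 13.6/0.303 = 106.0 d.
q = Δh / Σ(b_i/K_i) = 4.81 / 106.0 = 0.04539 m/day.
In each layer the seepage velocity is v_i = q/n_i, so the layer transit time is t_i = b_i·n_i / q:
  layer 1 (silt): t_1 = 6.75 × 0.12 / 0.04539 = 17.85 d
  layer 2 (fine sand): t_2 = 3.95 × 0.17 / 0.04539 = 14.79 d
  layer 3 (silty sand): t_3 = 13.6 × 0.22 / 0.04539 = 65.92 d
Total t = Σ t_i = 98.56 days.

98.6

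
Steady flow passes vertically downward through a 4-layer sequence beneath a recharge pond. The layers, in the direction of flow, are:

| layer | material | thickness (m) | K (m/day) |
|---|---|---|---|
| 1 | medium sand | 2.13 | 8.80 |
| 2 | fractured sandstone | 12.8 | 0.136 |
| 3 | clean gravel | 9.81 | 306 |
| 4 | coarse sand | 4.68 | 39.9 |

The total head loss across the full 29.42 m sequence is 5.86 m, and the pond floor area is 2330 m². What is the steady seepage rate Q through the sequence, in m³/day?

Flow is perpendicular to layering, so the layers act in series and the equivalent K is the thickness-weighted harmonic mean.
Total thickness L = 2.13 + 12.8 + 9.81 + 4.68 = 29.42 m.
Σ(b_i/K_i) = 2.13/8.80 + 12.8/0.136 + 9.81/306 + 4.68/39.9 = 94.51 d.
K_eq = L / Σ(b_i/K_i) = 29.42 / 94.51 = 0.3113 m/day.
Q = K_eq · A · (Δh/L) = 0.3113 × 2330 × (5.86/29.42) = 144.5 m³/day.

144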